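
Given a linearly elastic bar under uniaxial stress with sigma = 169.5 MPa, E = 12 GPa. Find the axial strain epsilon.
Model: a linearly elastic bar under uniaxial stress, so epsilon = sigma / E.
Convert to SI units:
  sigma = 169.5 MPa = 1.695 × 10⁸ Pa
  E = 12 GPa = 1.2 × 10¹⁰ Pa
Substitute:
  epsilon = (1.695 × 10⁸) / (1.2 × 10¹⁰)
  epsilon = 0.01412
Final answer: epsilon = 0.01412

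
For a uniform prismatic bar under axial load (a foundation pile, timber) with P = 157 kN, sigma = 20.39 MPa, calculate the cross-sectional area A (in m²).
Model: a uniform prismatic bar under axial load, so sigma = P / A.
Solve for A: A = P / sigma.
Convert to SI units:
  P = 157 kN = 157000 N
  sigma = 20.39 MPa = 2.039 × 10⁷ Pa
Substitute:
  A = 157000 / (2.039 × 10⁷)
  A = 0.0077 m²
Final answer: A = 0.0077 m²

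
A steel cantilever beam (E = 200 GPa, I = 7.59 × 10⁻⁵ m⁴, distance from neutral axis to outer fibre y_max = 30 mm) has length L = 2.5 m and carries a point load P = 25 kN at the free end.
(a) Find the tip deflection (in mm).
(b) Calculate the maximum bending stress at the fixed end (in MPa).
(a) Tip deflection of a cantilever with an end point load: δ = P·L^3 / (3·E·I). Convert P = 25 kN = 25000 N, E = 200 GPa = 2 × 10¹¹ Pa.
  δ = (25000 × 2.5^3) / (3 × (2 × 10¹¹) × (7.59 × 10⁻⁵)) = 0.008578 m = 8.578 mm
(b) Maximum bending moment at the fixed end: M = P·L = 25000 × 2.5 = 62500 N·m. Convert y_max = 30 mm = 0.03 m.
  σ = M·y_max / I = (62500 × 0.03) / (7.59 × 10⁻⁵) = 2.47 × 10⁷ Pa = 24.7 MPa
Final answer: (a) δ = 8.578 mm, (b) σ = 24.7 MPa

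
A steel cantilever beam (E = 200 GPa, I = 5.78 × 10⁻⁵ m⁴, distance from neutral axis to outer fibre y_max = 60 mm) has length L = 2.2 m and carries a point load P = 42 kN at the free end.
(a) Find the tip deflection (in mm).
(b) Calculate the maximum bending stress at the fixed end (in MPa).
(a) Tip deflection of a cantilever with an end point load: δ = P·L^3 / (3·E·I). Convert P = 42 kN = 42000 N, E = 200 GPa = 2 × 10¹¹ Pa.
  δ = (42000 × 2.2^3) / (3 × (2 × 10¹¹) × (5.78 × 10⁻⁵)) = 0.0129 m = 12.9 mm
(b) Maximum bending moment at the fixed end: M = P·L = 42000 × 2.2 = 92400 N·m. Convert y_max = 60 mm = 0.06 m.
  σ = M·y_max / I = (92400 × 0.06) / (5.78 × 10⁻⁵) = 9.592 × 10⁷ Pa = 95.92 MPa
Final answer: (a) δ = 12.9 mm, (b) σ = 95.92 MPa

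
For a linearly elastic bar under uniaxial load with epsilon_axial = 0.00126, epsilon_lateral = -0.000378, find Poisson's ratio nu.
Model: a linearly elastic bar under uniaxial load, so epsilon_lateral = -nu·epsilon_axial.
Solve for nu: nu = -epsilon_lateral / epsilon_axial.
Substitute:
  nu = -(-0.000378) / 0.00126
  nu = 0.3
Final answer: nu = 0.3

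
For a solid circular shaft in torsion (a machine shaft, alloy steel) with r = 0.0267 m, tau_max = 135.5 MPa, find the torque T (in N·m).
Model: a solid circular shaft in torsion, so tau_max = (2·T) / (π·r^3).
Solve for T: T = (π·tau_max·r^3) / 2.
Convert to SI units:
  tau_max = 135.5 MPa = 1.355 × 10⁸ Pa
Substitute:
  T = (π × (1.355 × 10⁸) × 0.0267^3) / 2
  T = 4051 N·m
Final answer: T = 4051 N·m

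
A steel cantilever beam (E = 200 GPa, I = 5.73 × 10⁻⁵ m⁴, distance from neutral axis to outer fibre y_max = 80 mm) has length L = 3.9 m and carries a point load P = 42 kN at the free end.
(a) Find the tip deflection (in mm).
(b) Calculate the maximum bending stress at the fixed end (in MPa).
(a) Tip deflection of a cantilever with an end point load: δ = P·L^3 / (3·E·I). Convert P = 42 kN = 42000 N, E = 200 GPa = 2 × 10¹¹ Pa.
  δ = (42000 × 3.9^3) / (3 × (2 × 10¹¹) × (5.73 × 10⁻⁵)) = 0.07247 m = 72.47 mm
(b) Maximum bending moment at the fixed end: M = P·L = 42000 × 3.9 = 163800 N·m. Convert y_max = 80 mm = 0.08 m.
  σ = M·y_max / I = (163800 × 0.08) / (5.73 × 10⁻⁵) = 2.287 × 10⁸ Pa = 228.7 MPa
Final answer: (a) δ = 72.47 mm, (b) σ = 228.7 MPa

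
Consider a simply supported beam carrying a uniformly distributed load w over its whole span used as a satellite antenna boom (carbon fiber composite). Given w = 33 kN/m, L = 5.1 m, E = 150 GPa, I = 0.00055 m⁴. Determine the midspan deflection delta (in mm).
Model: a simply supported beam carrying a uniformly distributed load w over its whole span, so delta = (5·w·L^4) / (384·E·I).
Convert to SI units:
  w = 33 kN/m = 33000 N/m
  E = 150 GPa = 1.5 × 10¹¹ Pa
Substitute:
  delta = (5 × 33000 × 5.1^4) / (384 × (1.5 × 10¹¹) × 0.00055)
  delta = 0.003524 m
Convert: delta = 0.003524 m = 3.524 mm
Final answer: delta = 3.524 mm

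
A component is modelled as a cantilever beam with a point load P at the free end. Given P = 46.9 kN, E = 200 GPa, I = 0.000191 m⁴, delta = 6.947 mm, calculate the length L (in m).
Model: a cantilever beam with a point load P at the free end, so delta = (P·L^3) / (3·E·I).
Solve for L: L = ((3·delta·E·I) / P)^(1/3).
Convert to SI units:
  P = 46.9 kN = 46900 N
  E = 200 GPa = 2 × 10¹¹ Pa
  delta = 6.947 mm = 0.006947 m
Substitute:
  L = ((3 × 0.006947 × (2 × 10¹¹) × 0.000191) / 46900)^(1/3)
  L = 2.57 m
Final answer: L = 2.57 m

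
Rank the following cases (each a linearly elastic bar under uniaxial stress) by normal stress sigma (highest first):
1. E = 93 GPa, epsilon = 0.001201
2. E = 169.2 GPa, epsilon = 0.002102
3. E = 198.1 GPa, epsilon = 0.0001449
Model: a linearly elastic bar under uniaxial stress, so sigma = E·epsilon (SI units).
  Case 1: sigma = (9.3 × 10¹⁰) × 0.001201 = 1.117 × 10⁸ Pa = 111.7 MPa
  Case 2: sigma = (1.692 × 10¹¹) × 0.002102 = 3.557 × 10⁸ Pa = 355.7 MPa
  Case 3: sigma = (1.981 × 10¹¹) × 0.0001449 = 2.87 × 10⁷ Pa = 28.7 MPa
Ordering: 355.7 MPa (case 2) > 111.7 MPa (case 1) > 28.7 MPa (case 3)
Final answer: 2, 1, 3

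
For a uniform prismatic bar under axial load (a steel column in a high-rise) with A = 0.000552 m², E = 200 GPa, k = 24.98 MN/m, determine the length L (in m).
Model: a uniform prismatic bar under axial load, so k = (A·E) / L.
Solve for L: L = (A·E) / k.
Convert to SI units:
  E = 200 GPa = 2 × 10¹¹ Pa
  k = 24.98 MN/m = 2.498 × 10⁷ N/m
Substitute:
  L = (0.000552 × (2 × 10¹¹)) / (2.498 × 10⁷)
  L = 4.42 m
Final answer: L = 4.42 m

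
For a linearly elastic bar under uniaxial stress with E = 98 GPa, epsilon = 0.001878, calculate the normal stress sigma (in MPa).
Model: a linearly elastic bar under uniaxial stress, so epsilon = sigma / E.
Solve for sigma: sigma = epsilon·E.
Convert to SI units:
  E = 98 GPa = 9.8 × 10¹⁰ Pa
Substitute:
  sigma = 0.001878 × (9.8 × 10¹⁰)
  sigma = 1.84 × 10⁸ Pa
Convert: sigma = 1.84 × 10⁸ Pa = 184 MPa
Final answer: sigma = 184 MPa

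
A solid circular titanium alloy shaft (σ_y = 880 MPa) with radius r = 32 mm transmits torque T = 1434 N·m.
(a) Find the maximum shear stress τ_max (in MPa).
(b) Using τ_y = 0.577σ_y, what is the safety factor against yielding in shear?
(a) For a solid circular shaft, τ_max = T·r/J with J = π·r^4/2, i.e. τ_max = 2·T / (π·r^3). Convert r = 32 mm = 0.032 m.
  τ_max = (2 × 1434) / (π × 0.032^3) = 2.786 × 10⁷ Pa = 27.86 MPa
(b) τ_y = 0.577 × 880 = 507.76 MPa
  SF = τ_y/τ_max = 507.76 / 27.86 = 18.23
Final answer: (a) τ_max = 27.86 MPa, (b) SF = 18.23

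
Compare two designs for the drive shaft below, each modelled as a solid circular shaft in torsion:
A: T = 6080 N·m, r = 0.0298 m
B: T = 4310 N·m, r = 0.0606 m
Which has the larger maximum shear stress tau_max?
Model: a solid circular shaft in torsion, so tau_max = (2·T) / (π·r^3) (SI units).
  A: tau_max = (2 × 6080) / (π × 0.0298^3) = 1.463 × 10⁸ Pa = 146.3 MPa
  B: tau_max = (2 × 4310) / (π × 0.0606^3) = 1.233 × 10⁷ Pa = 12.33 MPa
146.3 MPa > 12.33 MPa, so A is larger.
Final answer: A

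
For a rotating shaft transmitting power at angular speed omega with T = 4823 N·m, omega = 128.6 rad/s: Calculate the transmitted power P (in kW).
Model: a rotating shaft transmitting power at angular speed omega, so P = T·omega.
Substitute:
  P = 4823 × 128.6
  P = 620200 W
Convert: P = 620200 W = 620.2 kW
Final answer: P = 620.2 kW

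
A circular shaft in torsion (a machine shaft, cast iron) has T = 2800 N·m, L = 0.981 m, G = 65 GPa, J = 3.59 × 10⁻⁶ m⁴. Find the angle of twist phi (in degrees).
Model: a circular shaft in torsion, so phi = (T·L) / (G·J).
Convert to SI units:
  G = 65 GPa = 6.5 × 10¹⁰ Pa
Substitute:
  phi = (2800 × 0.981) / ((6.5 × 10¹⁰) × (3.59 × 10⁻⁶))
  phi = 0.01177 rad
Convert to degrees: phi = 0.01177 × 180/π = 0.6744°
Final answer: phi = 0.6744°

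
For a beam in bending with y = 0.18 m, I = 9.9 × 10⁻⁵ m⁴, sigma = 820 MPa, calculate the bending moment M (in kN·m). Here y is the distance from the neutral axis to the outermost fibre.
Model: a beam in bending, so sigma = (M·y) / I.
Solve for M: M = (sigma·I) / y.
Convert to SI units:
  sigma = 820 MPa = 8.2 × 10⁸ Pa
Substitute:
  M = ((8.2 × 10⁸) × (9.9 × 10⁻⁵)) / 0.18
  M = 451000 N·m
Convert: M = 451000 N·m = 451 kN·m
Final answer: M = 451 kN·m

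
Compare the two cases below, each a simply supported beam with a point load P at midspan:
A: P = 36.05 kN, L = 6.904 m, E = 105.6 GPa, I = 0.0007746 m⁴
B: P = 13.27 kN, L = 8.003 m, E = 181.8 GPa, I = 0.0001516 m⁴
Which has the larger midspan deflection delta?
Model: a simply supported beam with a point load P at midspan, so delta = (P·L^3) / (48·E·I) (SI units).
  A: delta = (36050 × 6.904^3) / (48 × (1.056 × 10¹¹) × 0.0007746) = 0.003022 m = 3.022 mm
  B: delta = (13270 × 8.003^3) / (48 × (1.818 × 10¹¹) × 0.0001516) = 0.005142 m = 5.142 mm
5.142 mm > 3.022 mm, so B is larger.
Final answer: B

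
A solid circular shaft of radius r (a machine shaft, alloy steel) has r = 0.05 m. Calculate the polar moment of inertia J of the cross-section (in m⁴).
Model: a solid circular shaft of radius r, so J = (π·r^4) / 2.
Substitute:
  J = (π × 0.05^4) / 2
  J = 9.817 × 10⁻⁶ m⁴
Final answer: J = 9.817 × 10⁻⁶ m⁴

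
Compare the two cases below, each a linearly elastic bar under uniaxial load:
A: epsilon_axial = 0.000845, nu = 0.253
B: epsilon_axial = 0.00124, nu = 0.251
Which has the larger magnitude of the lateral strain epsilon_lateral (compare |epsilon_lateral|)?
Model: a linearly elastic bar under uniaxial load, so epsilon_lateral = -nu·epsilon_axial (SI units).
  A: epsilon_lateral = -(0.253 × 0.000845) = -0.0002138
  B: epsilon_lateral = -(0.251 × 0.00124) = -0.0003112
|epsilon_lateral|: A = 0.0002138, B = 0.0003112, so B is larger in magnitude.
Final answer: B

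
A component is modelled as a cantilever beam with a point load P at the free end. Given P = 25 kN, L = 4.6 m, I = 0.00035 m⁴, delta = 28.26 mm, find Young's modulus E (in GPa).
Model: a cantilever beam with a point load P at the free end, so delta = (P·L^3) / (3·E·I).
Solve for E: E = (P·L^3) / (3·delta·I).
Convert to SI units:
  P = 25 kN = 25000 N
  delta = 28.26 mm = 0.02826 m
Substitute:
  E = (25000 × 4.6^3) / (3 × 0.02826 × 0.00035)
  E = 8.201 × 10¹⁰ Pa
Convert: E = 8.201 × 10¹⁰ Pa = 82.01 GPa
Final answer: E = 82.01 GPa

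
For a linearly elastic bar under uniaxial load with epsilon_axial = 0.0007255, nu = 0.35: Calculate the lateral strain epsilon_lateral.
Model: a linearly elastic bar under uniaxial load, so epsilon_lateral = -nu·epsilon_axial.
Substitute:
  epsilon_lateral = -(0.35 × 0.0007255)
  epsilon_lateral = -0.0002539
Final answer: epsilon_lateral = -0.0002539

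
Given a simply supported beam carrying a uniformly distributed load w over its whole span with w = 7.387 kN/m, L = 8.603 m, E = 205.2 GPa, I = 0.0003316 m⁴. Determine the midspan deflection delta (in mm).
Model: a simply supported beam carrying a uniformly distributed load w over its whole span, so delta = (5·w·L^4) / (384·E·I).
Convert to SI units:
  w = 7.387 kN/m = 7387 N/m
  E = 205.2 GPa = 2.052 × 10¹¹ Pa
Substitute:
  delta = (5 × 7387 × 8.603^4) / (384 × (2.052 × 10¹¹) × 0.0003316)
  delta = 0.007743 m
Convert: delta = 0.007743 m = 7.743 mm
Final answer: delta = 7.743 mm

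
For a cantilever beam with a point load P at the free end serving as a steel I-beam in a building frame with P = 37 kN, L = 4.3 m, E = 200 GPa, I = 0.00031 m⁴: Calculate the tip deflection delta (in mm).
Model: a cantilever beam with a point load P at the free end, so delta = (P·L^3) / (3·E·I).
Convert to SI units:
  P = 37 kN = 37000 N
  E = 200 GPa = 2 × 10¹¹ Pa
Substitute:
  delta = (37000 × 4.3^3) / (3 × (2 × 10¹¹) × 0.00031)
  delta = 0.01582 m
Convert: delta = 0.01582 m = 15.82 mm
Final answer: delta = 15.82 mm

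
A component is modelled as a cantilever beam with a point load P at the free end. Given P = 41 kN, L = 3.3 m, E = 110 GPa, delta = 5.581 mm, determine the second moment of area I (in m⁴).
Model: a cantilever beam with a point load P at the free end, so delta = (P·L^3) / (3·E·I).
Solve for I: I = (P·L^3) / (3·delta·E).
Convert to SI units:
  P = 41 kN = 41000 N
  E = 110 GPa = 1.1 × 10¹¹ Pa
  delta = 5.581 mm = 0.005581 m
Substitute:
  I = (41000 × 3.3^3) / (3 × 0.005581 × (1.1 × 10¹¹))
  I = 0.0008 m⁴
Final answer: I = 0.0008 m⁴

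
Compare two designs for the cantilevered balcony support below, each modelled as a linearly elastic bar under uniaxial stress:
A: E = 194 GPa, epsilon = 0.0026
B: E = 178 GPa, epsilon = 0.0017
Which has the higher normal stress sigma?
Model: a linearly elastic bar under uniaxial stress, so sigma = E·epsilon (SI units).
  A: sigma = (1.94 × 10¹¹) × 0.0026 = 5.044 × 10⁸ Pa = 504.4 MPa
  B: sigma = (1.78 × 10¹¹) × 0.0017 = 3.026 × 10⁸ Pa = 302.6 MPa
504.4 MPa > 302.6 MPa, so A is larger.
Final answer: A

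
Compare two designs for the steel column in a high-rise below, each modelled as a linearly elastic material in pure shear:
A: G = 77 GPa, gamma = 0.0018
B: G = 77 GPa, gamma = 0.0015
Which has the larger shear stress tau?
Model: a linearly elastic material in pure shear, so tau = G·gamma (SI units).
  A: tau = (7.7 × 10¹⁰) × 0.0018 = 1.386 × 10⁸ Pa = 138.6 MPa
  B: tau = (7.7 × 10¹⁰) × 0.0015 = 1.155 × 10⁸ Pa = 115.5 MPa
138.6 MPa > 115.5 MPa, so A is larger.
Final answer: A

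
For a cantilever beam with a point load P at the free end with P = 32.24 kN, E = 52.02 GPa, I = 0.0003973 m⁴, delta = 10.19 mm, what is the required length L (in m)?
Model: a cantilever beam with a point load P at the free end, so delta = (P·L^3) / (3·E·I).
Solve for L: L = ((3·delta·E·I) / P)^(1/3).
Convert to SI units:
  P = 32.24 kN = 32240 N
  E = 52.02 GPa = 5.202 × 10¹⁰ Pa
  delta = 10.19 mm = 0.01019 m
Substitute:
  L = ((3 × 0.01019 × (5.202 × 10¹⁰) × 0.0003973) / 32240)^(1/3)
  L = 2.696 m
Final answer: L = 2.696 m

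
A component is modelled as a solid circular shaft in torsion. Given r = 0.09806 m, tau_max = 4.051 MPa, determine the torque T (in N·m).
Model: a solid circular shaft in torsion, so tau_max = (2·T) / (π·r^3).
Solve for T: T = (π·tau_max·r^3) / 2.
Convert to SI units:
  tau_max = 4.051 MPa = 4.051 × 10⁶ Pa
Substitute:
  T = (π × (4.051 × 10⁶) × 0.09806^3) / 2
  T = 6000 N·m
Final answer: T = 6000 N·m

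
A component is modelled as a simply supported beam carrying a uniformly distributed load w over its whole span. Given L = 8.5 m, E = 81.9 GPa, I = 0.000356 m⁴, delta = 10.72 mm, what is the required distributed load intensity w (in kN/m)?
Model: a simply supported beam carrying a uniformly distributed load w over its whole span, so delta = (5·w·L^4) / (384·E·I).
Solve for w: w = (384·delta·E·I) / (5·L^4).
Convert to SI units:
  E = 81.9 GPa = 8.19 × 10¹⁰ Pa
  delta = 10.72 mm = 0.01072 m
Substitute:
  w = (384 × 0.01072 × (8.19 × 10¹⁰) × 0.000356) / (5 × 8.5^4)
  w = 4598 N/m
Convert: w = 4598 N/m = 4.598 kN/m
Final answer: w = 4.598 kN/m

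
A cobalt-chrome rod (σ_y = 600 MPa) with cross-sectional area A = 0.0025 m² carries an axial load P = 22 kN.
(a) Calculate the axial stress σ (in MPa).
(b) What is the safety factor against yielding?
(a) Axial stress σ = P/A. Convert P = 22 kN = 22000 N.
  σ = 22000 / 0.0025 = 8.8 × 10⁶ Pa = 8.8 MPa
(b) Safety factor SF = σ_y/σ = 600 / 8.8 = 68.18
Final answer: (a) σ = 8.8 MPa, (b) SF = 68.18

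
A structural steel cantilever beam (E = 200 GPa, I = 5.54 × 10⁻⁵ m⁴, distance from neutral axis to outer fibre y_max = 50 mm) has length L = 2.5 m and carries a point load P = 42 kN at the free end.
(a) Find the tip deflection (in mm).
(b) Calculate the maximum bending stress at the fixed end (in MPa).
(a) Tip deflection of a cantilever with an end point load: δ = P·L^3 / (3·E·I). Convert P = 42 kN = 42000 N, E = 200 GPa = 2 × 10¹¹ Pa.
  δ = (42000 × 2.5^3) / (3 × (2 × 10¹¹) × (5.54 × 10⁻⁵)) = 0.01974 m = 19.74 mm
(b) Maximum bending moment at the fixed end: M = P·L = 42000 × 2.5 = 105000 N·m. Convert y_max = 50 mm = 0.05 m.
  σ = M·y_max / I = (105000 × 0.05) / (5.54 × 10⁻⁵) = 9.477 × 10⁷ Pa = 94.77 MPa
Final answer: (a) δ = 19.74 mm, (b) σ = 94.77 MPa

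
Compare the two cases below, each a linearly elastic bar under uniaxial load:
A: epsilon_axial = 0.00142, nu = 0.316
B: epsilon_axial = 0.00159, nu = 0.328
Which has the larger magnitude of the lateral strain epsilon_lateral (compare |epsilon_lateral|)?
Model: a linearly elastic bar under uniaxial load, so epsilon_lateral = -nu·epsilon_axial (SI units).
  A: epsilon_lateral = -(0.316 × 0.00142) = -0.0004487
  B: epsilon_lateral = -(0.328 × 0.00159) = -0.0005215
|epsilon_lateral|: A = 0.0004487, B = 0.0005215, so B is larger in magnitude.
Final answer: B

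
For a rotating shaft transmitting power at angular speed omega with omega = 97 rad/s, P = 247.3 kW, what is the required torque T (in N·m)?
Model: a rotating shaft transmitting power at angular speed omega, so P = T·omega.
Solve for T: T = P / omega.
Convert to SI units:
  P = 247.3 kW = 247300 W
Substitute:
  T = 247300 / 97
  T = 2549 N·m
Final answer: T = 2549 N·m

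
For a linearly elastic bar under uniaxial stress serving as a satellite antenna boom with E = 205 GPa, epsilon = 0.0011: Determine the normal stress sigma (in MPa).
Model: a linearly elastic bar under uniaxial stress, so sigma = E·epsilon.
Convert to SI units:
  E = 205 GPa = 2.05 × 10¹¹ Pa
Substitute:
  sigma = (2.05 × 10¹¹) × 0.0011
  sigma = 2.255 × 10⁸ Pa
Convert: sigma = 2.255 × 10⁸ Pa = 225.5 MPa
Final answer: sigma = 225.5 MPa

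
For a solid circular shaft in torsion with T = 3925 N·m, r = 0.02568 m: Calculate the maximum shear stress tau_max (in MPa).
Model: a solid circular shaft in torsion, so tau_max = (2·T) / (π·r^3).
Substitute:
  tau_max = (2 × 3925) / (π × 0.02568^3)
  tau_max = 1.475 × 10⁸ Pa
Convert: tau_max = 1.475 × 10⁸ Pa = 147.5 MPa
Final answer: tau_max = 147.5 MPa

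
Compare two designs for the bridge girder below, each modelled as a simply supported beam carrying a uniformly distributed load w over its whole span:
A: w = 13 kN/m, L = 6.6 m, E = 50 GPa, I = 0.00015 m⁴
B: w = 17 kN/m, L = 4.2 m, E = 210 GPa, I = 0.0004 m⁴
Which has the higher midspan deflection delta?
Model: a simply supported beam carrying a uniformly distributed load w over its whole span, so delta = (5·w·L^4) / (384·E·I) (SI units).
  A: delta = (5 × 13000 × 6.6^4) / (384 × (5 × 10¹⁰) × 0.00015) = 0.04282 m = 42.82 mm
  B: delta = (5 × 17000 × 4.2^4) / (384 × (2.1 × 10¹¹) × 0.0004) = 0.00082 m = 0.82 mm
42.82 mm > 0.82 mm, so A is larger.
Final answer: A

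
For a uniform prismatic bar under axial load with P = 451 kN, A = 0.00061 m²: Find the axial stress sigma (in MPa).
Model: a uniform prismatic bar under axial load, so sigma = P / A.
Convert to SI units:
  P = 451 kN = 451000 N
Substitute:
  sigma = 451000 / 0.00061
  sigma = 7.393 × 10⁸ Pa
Convert: sigma = 7.393 × 10⁸ Pa = 739.3 MPa
Final answer: sigma = 739.3 MPa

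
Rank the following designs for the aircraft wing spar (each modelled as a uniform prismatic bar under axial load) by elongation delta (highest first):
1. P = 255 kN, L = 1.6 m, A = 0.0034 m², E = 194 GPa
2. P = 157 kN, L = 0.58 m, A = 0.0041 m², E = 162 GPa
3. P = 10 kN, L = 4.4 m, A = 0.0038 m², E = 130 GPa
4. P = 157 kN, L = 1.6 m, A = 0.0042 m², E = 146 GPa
Model: a uniform prismatic bar under axial load, so delta = (P·L) / (A·E) (SI units).
  Case 1: delta = (255000 × 1.6) / (0.0034 × (1.94 × 10¹¹)) = 0.0006186 m = 0.6186 mm
  Case 2: delta = (157000 × 0.58) / (0.0041 × (1.62 × 10¹¹)) = 0.0001371 m = 0.1371 mm
  Case 3: delta = (10000 × 4.4) / (0.0038 × (1.3 × 10¹¹)) = 8.907 × 10⁻⁵ m = 0.08907 mm
  Case 4: delta = (157000 × 1.6) / (0.0042 × (1.46 × 10¹¹)) = 0.0004097 m = 0.4097 mm
Ordering: 0.6186 mm (case 1) > 0.4097 mm (case 4) > 0.1371 mm (case 2) > 0.08907 mm (case 3)
Final answer: 1, 4, 2, 3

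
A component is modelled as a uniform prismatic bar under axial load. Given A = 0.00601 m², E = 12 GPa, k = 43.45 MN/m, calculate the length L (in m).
Model: a uniform prismatic bar under axial load, so k = (A·E) / L.
Solve for L: L = (A·E) / k.
Convert to SI units:
  E = 12 GPa = 1.2 × 10¹⁰ Pa
  k = 43.45 MN/m = 4.345 × 10⁷ N/m
Substitute:
  L = (0.00601 × (1.2 × 10¹⁰)) / (4.345 × 10⁷)
  L = 1.66 m
Final answer: L = 1.66 m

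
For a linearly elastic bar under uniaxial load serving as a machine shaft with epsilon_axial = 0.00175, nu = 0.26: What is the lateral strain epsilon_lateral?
Model: a linearly elastic bar under uniaxial load, so epsilon_lateral = -nu·epsilon_axial.
Substitute:
  epsilon_lateral = -(0.26 × 0.00175)
  epsilon_lateral = -0.000455
Final answer: epsilon_lateral = -0.000455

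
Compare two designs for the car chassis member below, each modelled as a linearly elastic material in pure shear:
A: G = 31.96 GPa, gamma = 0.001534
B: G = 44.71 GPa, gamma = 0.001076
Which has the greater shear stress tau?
Model: a linearly elastic material in pure shear, so tau = G·gamma (SI units).
  A: tau = (3.196 × 10¹⁰) × 0.001534 = 4.903 × 10⁷ Pa = 49.03 MPa
  B: tau = (4.471 × 10¹⁰) × 0.001076 = 4.811 × 10⁷ Pa = 48.11 MPa
49.03 MPa > 48.11 MPa, so A is larger.
Final answer: A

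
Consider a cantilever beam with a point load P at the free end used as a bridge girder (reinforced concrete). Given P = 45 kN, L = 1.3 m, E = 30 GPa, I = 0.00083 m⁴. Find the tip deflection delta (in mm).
Model: a cantilever beam with a point load P at the free end, so delta = (P·L^3) / (3·E·I).
Convert to SI units:
  P = 45 kN = 45000 N
  E = 30 GPa = 3 × 10¹⁰ Pa
Substitute:
  delta = (45000 × 1.3^3) / (3 × (3 × 10¹⁰) × 0.00083)
  delta = 0.001323 m
Convert: delta = 0.001323 m = 1.323 mm
Final answer: delta = 1.323 mm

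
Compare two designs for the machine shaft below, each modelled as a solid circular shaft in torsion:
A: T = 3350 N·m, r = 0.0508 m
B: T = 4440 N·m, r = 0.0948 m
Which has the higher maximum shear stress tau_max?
Model: a solid circular shaft in torsion, so tau_max = (2·T) / (π·r^3) (SI units).
  A: tau_max = (2 × 3350) / (π × 0.0508^3) = 1.627 × 10⁷ Pa = 16.27 MPa
  B: tau_max = (2 × 4440) / (π × 0.0948^3) = 3.318 × 10⁶ Pa = 3.318 MPa
16.27 MPa > 3.318 MPa, so A is larger.
Final answer: A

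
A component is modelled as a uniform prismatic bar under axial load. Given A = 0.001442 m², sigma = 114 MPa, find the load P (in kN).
Model: a uniform prismatic bar under axial load, so sigma = P / A.
Solve for P: P = sigma·A.
Convert to SI units:
  sigma = 114 MPa = 1.14 × 10⁸ Pa
Substitute:
  P = (1.14 × 10⁸) × 0.001442
  P = 164400 N
Convert: P = 164400 N = 164.4 kN
Final answer: P = 164.4 kN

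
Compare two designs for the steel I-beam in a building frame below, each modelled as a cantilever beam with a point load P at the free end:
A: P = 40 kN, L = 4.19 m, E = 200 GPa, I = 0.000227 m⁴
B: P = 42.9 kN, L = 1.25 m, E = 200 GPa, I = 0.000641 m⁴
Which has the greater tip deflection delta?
Model: a cantilever beam with a point load P at the free end, so delta = (P·L^3) / (3·E·I) (SI units).
  A: delta = (40000 × 4.19^3) / (3 × (2 × 10¹¹) × 0.000227) = 0.0216 m = 21.6 mm
  B: delta = (42900 × 1.25^3) / (3 × (2 × 10¹¹) × 0.000641) = 0.0002179 m = 0.2179 mm
21.6 mm > 0.2179 mm, so A is larger.
Final answer: A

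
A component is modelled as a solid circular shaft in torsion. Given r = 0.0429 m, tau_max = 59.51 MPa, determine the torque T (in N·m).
Model: a solid circular shaft in torsion, so tau_max = (2·T) / (π·r^3).
Solve for T: T = (π·tau_max·r^3) / 2.
Convert to SI units:
  tau_max = 59.51 MPa = 5.951 × 10⁷ Pa
Substitute:
  T = (π × (5.951 × 10⁷) × 0.0429^3) / 2
  T = 7380 N·m
Final answer: T = 7380 N·m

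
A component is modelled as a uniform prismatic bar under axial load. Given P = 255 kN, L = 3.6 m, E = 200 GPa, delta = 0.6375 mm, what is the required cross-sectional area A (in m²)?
Model: a uniform prismatic bar under axial load, so delta = (P·L) / (A·E).
Solve for A: A = (P·L) / (delta·E).
Convert to SI units:
  P = 255 kN = 255000 N
  E = 200 GPa = 2 × 10¹¹ Pa
  delta = 0.6375 mm = 0.0006375 m
Substitute:
  A = (255000 × 3.6) / (0.0006375 × (2 × 10¹¹))
  A = 0.0072 m²
Final answer: A = 0.0072 m²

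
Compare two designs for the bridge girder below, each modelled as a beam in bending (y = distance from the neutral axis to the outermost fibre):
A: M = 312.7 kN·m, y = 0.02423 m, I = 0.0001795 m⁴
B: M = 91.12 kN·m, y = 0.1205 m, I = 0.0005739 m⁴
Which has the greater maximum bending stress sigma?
Model: a beam in bending (y = distance from the neutral axis to the outermost fibre), so sigma = (M·y) / I (SI units).
  A: sigma = (312700 × 0.02423) / 0.0001795 = 4.221 × 10⁷ Pa = 42.21 MPa
  B: sigma = (91120 × 0.1205) / 0.0005739 = 1.913 × 10⁷ Pa = 19.13 MPa
42.21 MPa > 19.13 MPa, so A is larger.
Final answer: A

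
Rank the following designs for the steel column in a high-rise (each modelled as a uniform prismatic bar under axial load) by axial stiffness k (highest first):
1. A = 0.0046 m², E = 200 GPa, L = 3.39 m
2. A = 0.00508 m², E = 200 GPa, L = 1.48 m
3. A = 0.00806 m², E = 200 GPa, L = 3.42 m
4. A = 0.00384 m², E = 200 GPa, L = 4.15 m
Model: a uniform prismatic bar under axial load, so k = (A·E) / L (SI units).
  Case 1: k = (0.0046 × (2 × 10¹¹)) / 3.39 = 2.714 × 10⁸ N/m = 271.4 MN/m
  Case 2: k = (0.00508 × (2 × 10¹¹)) / 1.48 = 6.865 × 10⁸ N/m = 686.5 MN/m
  Case 3: k = (0.00806 × (2 × 10¹¹)) / 3.42 = 4.713 × 10⁸ N/m = 471.3 MN/m
  Case 4: k = (0.00384 × (2 × 10¹¹)) / 4.15 = 1.851 × 10⁸ N/m = 185.1 MN/m
Ordering: 686.5 MN/m (case 2) > 471.3 MN/m (case 3) > 271.4 MN/m (case 1) > 185.1 MN/m (case 4)
Final answer: 2, 3, 1, 4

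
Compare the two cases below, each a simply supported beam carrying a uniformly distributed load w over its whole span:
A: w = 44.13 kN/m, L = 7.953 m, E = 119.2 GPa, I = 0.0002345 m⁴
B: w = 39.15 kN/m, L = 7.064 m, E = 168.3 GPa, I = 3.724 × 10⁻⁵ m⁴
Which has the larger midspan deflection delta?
Model: a simply supported beam carrying a uniformly distributed load w over its whole span, so delta = (5·w·L^4) / (384·E·I) (SI units).
  A: delta = (5 × 44130 × 7.953^4) / (384 × (1.192 × 10¹¹) × 0.0002345) = 0.08224 m = 82.24 mm
  B: delta = (5 × 39150 × 7.064^4) / (384 × (1.683 × 10¹¹) × (3.724 × 10⁻⁵)) = 0.2025 m = 202.5 mm
202.5 mm > 82.24 mm, so B is larger.
Final answer: B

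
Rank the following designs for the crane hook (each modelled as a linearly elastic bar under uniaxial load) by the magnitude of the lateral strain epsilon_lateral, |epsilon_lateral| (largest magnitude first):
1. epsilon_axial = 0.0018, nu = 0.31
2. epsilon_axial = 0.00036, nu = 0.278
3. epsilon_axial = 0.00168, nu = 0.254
Model: a linearly elastic bar under uniaxial load, so epsilon_lateral = -nu·epsilon_axial (SI units).
  Case 1: epsilon_lateral = -(0.31 × 0.0018) = -0.000558
  Case 2: epsilon_lateral = -(0.278 × 0.00036) = -0.0001001
  Case 3: epsilon_lateral = -(0.254 × 0.00168) = -0.0004267
Ordering by |epsilon_lateral|: 0.000558 (case 1) > 0.0004267 (case 3) > 0.0001001 (case 2)
Final answer: 1, 3, 2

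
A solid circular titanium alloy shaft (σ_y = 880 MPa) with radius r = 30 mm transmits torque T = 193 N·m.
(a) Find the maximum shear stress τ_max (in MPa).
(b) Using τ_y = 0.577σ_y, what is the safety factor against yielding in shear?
(a) For a solid circular shaft, τ_max = T·r/J with J = π·r^4/2, i.e. τ_max = 2·T / (π·r^3). Convert r = 30 mm = 0.03 m.
  τ_max = (2 × 193) / (π × 0.03^3) = 4.551 × 10⁶ Pa = 4.551 MPa
(b) τ_y = 0.577 × 880 = 507.76 MPa
  SF = τ_y/τ_max = 507.76 / 4.551 = 111.6
Final answer: (a) τ_max = 4.551 MPa, (b) SF = 111.6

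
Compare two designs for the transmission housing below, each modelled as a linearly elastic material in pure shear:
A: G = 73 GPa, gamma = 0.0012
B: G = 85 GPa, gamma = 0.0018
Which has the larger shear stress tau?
Model: a linearly elastic material in pure shear, so tau = G·gamma (SI units).
  A: tau = (7.3 × 10¹⁰) × 0.0012 = 8.76 × 10⁷ Pa = 87.6 MPa
  B: tau = (8.5 × 10¹⁰) × 0.0018 = 1.53 × 10⁸ Pa = 153 MPa
153 MPa > 87.6 MPa, so B is larger.
Final answer: B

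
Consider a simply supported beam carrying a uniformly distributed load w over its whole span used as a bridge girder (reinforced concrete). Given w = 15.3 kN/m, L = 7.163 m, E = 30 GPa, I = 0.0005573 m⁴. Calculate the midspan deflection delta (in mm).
Model: a simply supported beam carrying a uniformly distributed load w over its whole span, so delta = (5·w·L^4) / (384·E·I).
Convert to SI units:
  w = 15.3 kN/m = 15300 N/m
  E = 30 GPa = 3 × 10¹⁰ Pa
Substitute:
  delta = (5 × 15300 × 7.163^4) / (384 × (3 × 10¹⁰) × 0.0005573)
  delta = 0.03137 m
Convert: delta = 0.03137 m = 31.37 mm
Final answer: delta = 31.37 mm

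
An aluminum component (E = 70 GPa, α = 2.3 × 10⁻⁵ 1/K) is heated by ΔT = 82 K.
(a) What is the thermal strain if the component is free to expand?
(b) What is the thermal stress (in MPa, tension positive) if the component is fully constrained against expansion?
(a) Free thermal strain ε_th = α·ΔT = (2.3 × 10⁻⁵) × 82 = 0.001886
(b) Fully constrained, the expansion is suppressed, so σ = -E·α·ΔT. Convert E = 70 GPa = 7 × 10¹⁰ Pa.
  σ = -(7 × 10¹⁰) × (2.3 × 10⁻⁵) × 82 = -1.32 × 10⁸ Pa = -132 MPa (compressive)
Final answer: (a) ε_th = 0.001886, (b) σ = -132 MPa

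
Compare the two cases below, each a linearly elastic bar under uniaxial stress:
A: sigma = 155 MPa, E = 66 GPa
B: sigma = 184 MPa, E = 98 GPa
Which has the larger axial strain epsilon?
Model: a linearly elastic bar under uniaxial stress, so epsilon = sigma / E (SI units).
  A: epsilon = (1.55 × 10⁸) / (6.6 × 10¹⁰) = 0.002348
  B: epsilon = (1.84 × 10⁸) / (9.8 × 10¹⁰) = 0.001878
0.002348 > 0.001878, so A is larger.
Final answer: A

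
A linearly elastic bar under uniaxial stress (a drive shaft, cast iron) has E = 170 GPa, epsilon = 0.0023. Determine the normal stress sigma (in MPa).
Model: a linearly elastic bar under uniaxial stress, so sigma = E·epsilon.
Convert to SI units:
  E = 170 GPa = 1.7 × 10¹¹ Pa
Substitute:
  sigma = (1.7 × 10¹¹) × 0.0023
  sigma = 3.91 × 10⁸ Pa
Convert: sigma = 3.91 × 10⁸ Pa = 391 MPa
Final answer: sigma = 391 MPa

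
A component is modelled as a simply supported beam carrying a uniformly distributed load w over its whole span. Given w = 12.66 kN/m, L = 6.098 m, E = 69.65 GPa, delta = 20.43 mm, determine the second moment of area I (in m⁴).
Model: a simply supported beam carrying a uniformly distributed load w over its whole span, so delta = (5·w·L^4) / (384·E·I).
Solve for I: I = (5·w·L^4) / (384·delta·E).
Convert to SI units:
  w = 12.66 kN/m = 12660 N/m
  E = 69.65 GPa = 6.965 × 10¹⁰ Pa
  delta = 20.43 mm = 0.02043 m
Substitute:
  I = (5 × 12660 × 6.098^4) / (384 × 0.02043 × (6.965 × 10¹⁰))
  I = 0.0001602 m⁴
Final answer: I = 0.0001602 m⁴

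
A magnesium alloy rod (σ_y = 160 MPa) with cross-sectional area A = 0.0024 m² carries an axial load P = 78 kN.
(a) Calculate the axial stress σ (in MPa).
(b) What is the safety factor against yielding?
(a) Axial stress σ = P/A. Convert P = 78 kN = 78000 N.
  σ = 78000 / 0.0024 = 3.25 × 10⁷ Pa = 32.5 MPa
(b) Safety factor SF = σ_y/σ = 160 / 32.5 = 4.923
Final answer: (a) σ = 32.5 MPa, (b) SF = 4.923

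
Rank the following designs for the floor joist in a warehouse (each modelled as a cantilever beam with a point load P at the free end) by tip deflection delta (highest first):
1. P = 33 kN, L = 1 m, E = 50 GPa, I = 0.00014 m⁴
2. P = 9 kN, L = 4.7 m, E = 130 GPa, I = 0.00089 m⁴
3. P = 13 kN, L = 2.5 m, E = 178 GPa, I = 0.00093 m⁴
Model: a cantilever beam with a point load P at the free end, so delta = (P·L^3) / (3·E·I) (SI units).
  Case 1: delta = (33000 × 1^3) / (3 × (5 × 10¹⁰) × 0.00014) = 0.001571 m = 1.571 mm
  Case 2: delta = (9000 × 4.7^3) / (3 × (1.3 × 10¹¹) × 0.00089) = 0.002692 m = 2.692 mm
  Case 3: delta = (13000 × 2.5^3) / (3 × (1.78 × 10¹¹) × 0.00093) = 0.000409 m = 0.409 mm
Ordering: 2.692 mm (case 2) > 1.571 mm (case 1) > 0.409 mm (case 3)
Final answer: 2, 1, 3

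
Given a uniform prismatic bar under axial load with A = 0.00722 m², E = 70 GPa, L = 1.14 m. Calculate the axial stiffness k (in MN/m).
Model: a uniform prismatic bar under axial load, so k = (A·E) / L.
Convert to SI units:
  E = 70 GPa = 7 × 10¹⁰ Pa
Substitute:
  k = (0.00722 × (7 × 10¹⁰)) / 1.14
  k = 4.433 × 10⁸ N/m
Convert: k = 4.433 × 10⁸ N/m = 443.3 MN/m
Final answer: k = 443.3 MN/m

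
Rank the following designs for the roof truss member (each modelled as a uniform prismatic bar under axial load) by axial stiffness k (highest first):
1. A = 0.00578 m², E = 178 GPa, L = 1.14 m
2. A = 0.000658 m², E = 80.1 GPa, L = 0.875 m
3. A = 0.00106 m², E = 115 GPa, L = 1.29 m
Model: a uniform prismatic bar under axial load, so k = (A·E) / L (SI units).
  Case 1: k = (0.00578 × (1.78 × 10¹¹)) / 1.14 = 9.025 × 10⁸ N/m = 902.5 MN/m
  Case 2: k = (0.000658 × (8.01 × 10¹⁰)) / 0.875 = 6.024 × 10⁷ N/m = 60.24 MN/m
  Case 3: k = (0.00106 × (1.15 × 10¹¹)) / 1.29 = 9.45 × 10⁷ N/m = 94.5 MN/m
Ordering: 902.5 MN/m (case 1) > 94.5 MN/m (case 3) > 60.24 MN/m (case 2)
Final answer: 1, 3, 2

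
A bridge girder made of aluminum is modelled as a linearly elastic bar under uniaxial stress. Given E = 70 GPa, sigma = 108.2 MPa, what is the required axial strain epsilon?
Model: a linearly elastic bar under uniaxial stress, so sigma = E·epsilon.
Solve for epsilon: epsilon = sigma / E.
Convert to SI units:
  E = 70 GPa = 7 × 10¹⁰ Pa
  sigma = 108.2 MPa = 1.082 × 10⁸ Pa
Substitute:
  epsilon = (1.082 × 10⁸) / (7 × 10¹⁰)
  epsilon = 0.001546
Final answer: epsilon = 0.001546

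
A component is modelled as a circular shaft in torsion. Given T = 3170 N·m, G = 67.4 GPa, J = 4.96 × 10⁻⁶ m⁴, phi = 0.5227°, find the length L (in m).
Model: a circular shaft in torsion, so phi = (T·L) / (G·J).
Solve for L: L = (phi·G·J) / T.
Convert to SI units:
  G = 67.4 GPa = 6.74 × 10¹⁰ Pa
  phi = 0.5227° = 0.009123 rad
Substitute:
  L = (0.009123 × (6.74 × 10¹⁰) × (4.96 × 10⁻⁶)) / 3170
  L = 0.9621 m
Final answer: L = 0.9621 m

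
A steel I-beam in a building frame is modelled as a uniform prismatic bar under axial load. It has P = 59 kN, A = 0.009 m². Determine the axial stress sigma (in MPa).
Model: a uniform prismatic bar under axial load, so sigma = P / A.
Convert to SI units:
  P = 59 kN = 59000 N
Substitute:
  sigma = 59000 / 0.009
  sigma = 6.556 × 10⁶ Pa
Convert: sigma = 6.556 × 10⁶ Pa = 6.556 MPa
Final answer: sigma = 6.556 MPa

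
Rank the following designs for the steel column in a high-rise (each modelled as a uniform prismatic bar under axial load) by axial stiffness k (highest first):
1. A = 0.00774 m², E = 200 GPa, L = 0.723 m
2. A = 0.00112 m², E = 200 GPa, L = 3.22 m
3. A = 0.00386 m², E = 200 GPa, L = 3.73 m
Model: a uniform prismatic bar under axial load, so k = (A·E) / L (SI units).
  Case 1: k = (0.00774 × (2 × 10¹¹)) / 0.723 = 2.141 × 10⁹ N/m = 2141 MN/m
  Case 2: k = (0.00112 × (2 × 10¹¹)) / 3.22 = 6.957 × 10⁷ N/m = 69.57 MN/m
  Case 3: k = (0.00386 × (2 × 10¹¹)) / 3.73 = 2.07 × 10⁸ N/m = 207 MN/m
Ordering: 2141 MN/m (case 1) > 207 MN/m (case 3) > 69.57 MN/m (case 2)
Final answer: 1, 3, 2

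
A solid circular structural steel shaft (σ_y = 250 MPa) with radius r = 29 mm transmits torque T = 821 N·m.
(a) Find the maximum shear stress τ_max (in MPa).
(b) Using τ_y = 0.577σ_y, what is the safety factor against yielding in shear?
(a) For a solid circular shaft, τ_max = T·r/J with J = π·r^4/2, i.e. τ_max = 2·T / (π·r^3). Convert r = 29 mm = 0.029 m.
  τ_max = (2 × 821) / (π × 0.029^3) = 2.143 × 10⁷ Pa = 21.43 MPa
(b) τ_y = 0.577 × 250 = 144.25 MPa
  SF = τ_y/τ_max = 144.25 / 21.43 = 6.731
Final answer: (a) τ_max = 21.43 MPa, (b) SF = 6.731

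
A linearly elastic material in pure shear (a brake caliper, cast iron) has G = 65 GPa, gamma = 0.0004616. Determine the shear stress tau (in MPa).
Model: a linearly elastic material in pure shear, so tau = G·gamma.
Convert to SI units:
  G = 65 GPa = 6.5 × 10¹⁰ Pa
Substitute:
  tau = (6.5 × 10¹⁰) × 0.0004616
  tau = 3 × 10⁷ Pa
Convert: tau = 3 × 10⁷ Pa = 30 MPa
Final answer: tau = 30 MPa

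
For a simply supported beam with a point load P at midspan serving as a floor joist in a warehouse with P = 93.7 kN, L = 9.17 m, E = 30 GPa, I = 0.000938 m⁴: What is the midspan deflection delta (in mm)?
Model: a simply supported beam with a point load P at midspan, so delta = (P·L^3) / (48·E·I).
Convert to SI units:
  P = 93.7 kN = 93700 N
  E = 30 GPa = 3 × 10¹⁰ Pa
Substitute:
  delta = (93700 × 9.17^3) / (48 × (3 × 10¹⁰) × 0.000938)
  delta = 0.05349 m
Convert: delta = 0.05349 m = 53.49 mm
Final answer: delta = 53.49 mm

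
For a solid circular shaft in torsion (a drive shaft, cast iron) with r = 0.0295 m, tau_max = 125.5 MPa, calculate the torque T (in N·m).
Model: a solid circular shaft in torsion, so tau_max = (2·T) / (π·r^3).
Solve for T: T = (π·tau_max·r^3) / 2.
Convert to SI units:
  tau_max = 125.5 MPa = 1.255 × 10⁸ Pa
Substitute:
  T = (π × (1.255 × 10⁸) × 0.0295^3) / 2
  T = 5061 N·m
Final answer: T = 5061 N·m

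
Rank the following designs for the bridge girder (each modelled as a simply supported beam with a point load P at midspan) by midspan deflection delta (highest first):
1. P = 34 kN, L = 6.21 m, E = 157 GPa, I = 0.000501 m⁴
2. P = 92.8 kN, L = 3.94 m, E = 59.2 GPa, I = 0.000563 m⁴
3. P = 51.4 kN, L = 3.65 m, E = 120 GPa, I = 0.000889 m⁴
Model: a simply supported beam with a point load P at midspan, so delta = (P·L^3) / (48·E·I) (SI units).
  Case 1: delta = (34000 × 6.21^3) / (48 × (1.57 × 10¹¹) × 0.000501) = 0.002157 m = 2.157 mm
  Case 2: delta = (92800 × 3.94^3) / (48 × (5.92 × 10¹⁰) × 0.000563) = 0.003548 m = 3.548 mm
  Case 3: delta = (51400 × 3.65^3) / (48 × (1.2 × 10¹¹) × 0.000889) = 0.0004881 m = 0.4881 mm
Ordering: 3.548 mm (case 2) > 2.157 mm (case 1) > 0.4881 mm (case 3)
Final answer: 2, 1, 3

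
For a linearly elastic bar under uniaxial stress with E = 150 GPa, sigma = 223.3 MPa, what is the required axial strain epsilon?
Model: a linearly elastic bar under uniaxial stress, so sigma = E·epsilon.
Solve for epsilon: epsilon = sigma / E.
Convert to SI units:
  E = 150 GPa = 1.5 × 10¹¹ Pa
  sigma = 223.3 MPa = 2.233 × 10⁸ Pa
Substitute:
  epsilon = (2.233 × 10⁸) / (1.5 × 10¹¹)
  epsilon = 0.001489
Final answer: epsilon = 0.001489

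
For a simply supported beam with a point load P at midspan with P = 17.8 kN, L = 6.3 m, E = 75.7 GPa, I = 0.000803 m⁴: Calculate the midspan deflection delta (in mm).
Model: a simply supported beam with a point load P at midspan, so delta = (P·L^3) / (48·E·I).
Convert to SI units:
  P = 17.8 kN = 17800 N
  E = 75.7 GPa = 7.57 × 10¹⁰ Pa
Substitute:
  delta = (17800 × 6.3^3) / (48 × (7.57 × 10¹⁰) × 0.000803)
  delta = 0.001525 m
Convert: delta = 0.001525 m = 1.525 mm
Final answer: delta = 1.525 mm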